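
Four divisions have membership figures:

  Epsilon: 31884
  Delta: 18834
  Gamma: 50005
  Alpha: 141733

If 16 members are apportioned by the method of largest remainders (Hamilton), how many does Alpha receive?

Total 242456; standard divisor 242456/16 ≈ 15153.5.
Standard quotas: Epsilon 2.1041, Delta 1.2429, Gamma 3.2999, Alpha 9.3532.
Lower quotas: Epsilon 2, Delta 1, Gamma 3, Alpha 9 (sum 15, leaving 1 seat).
Remainders in descending order: Alpha 0.3532, Gamma 0.2999, Delta 0.2429, Epsilon 0.1041.
The surplus seat goes to Alpha.
Alpha receives 10.

10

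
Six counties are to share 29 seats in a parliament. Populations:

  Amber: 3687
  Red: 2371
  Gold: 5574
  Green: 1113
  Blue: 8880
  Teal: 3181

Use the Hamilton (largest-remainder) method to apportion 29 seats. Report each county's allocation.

Amber 4, Red 3, Gold 7, Green 1, Blue 10, Teal 4

The standard divisor is 24806/29 ≈ 855.379.
Standard quotas: Amber 4.3104, Red 2.7719, Gold 6.5164, Green 1.3012, Blue 10.3814, Teal 3.7188.
Lower quotas: Amber 4, Red 2, Gold 6, Green 1, Blue 10, Teal 3 (sum 26, leaving 3 seats).
Remainders in descending order: Red 0.7719, Teal 0.7188, Gold 0.5164, Blue 0.3814, Amber 0.3104, Green 0.3012.
Largest remainders: Red, Teal, Gold receive the extra seats.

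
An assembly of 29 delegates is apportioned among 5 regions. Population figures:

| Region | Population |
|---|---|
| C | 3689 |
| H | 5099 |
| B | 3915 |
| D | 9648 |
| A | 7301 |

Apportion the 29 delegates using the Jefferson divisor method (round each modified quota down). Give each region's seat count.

C=3; H=5; B=4; D=10; A=7

Standard divisor 29652/29 ≈ 1022.483; standard quotas: C 3.608, H 4.987, B 3.829, D 9.436, A 7.140.
Rounding down gives 3, 4, 3, 9, 7 = 26 seats, so the divisor must be adjusted.
With modified divisor 940: modified quotas C 3.924, H 5.424, B 4.165, D 10.264, A 7.767.
Rounding down: C 3, H 5, B 4, D 10, A 7 (total 29).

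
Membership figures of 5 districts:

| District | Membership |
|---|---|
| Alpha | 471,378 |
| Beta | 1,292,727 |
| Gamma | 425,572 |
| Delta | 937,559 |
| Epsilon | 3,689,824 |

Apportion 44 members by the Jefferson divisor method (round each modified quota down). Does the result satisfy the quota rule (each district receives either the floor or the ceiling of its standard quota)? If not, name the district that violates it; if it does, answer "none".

Epsilon

Standard quotas: Alpha 3.042, Beta 8.344, Gamma 2.747, Delta 6.051, Epsilon 23.816.
Jefferson allocation: Alpha 3, Beta 8, Gamma 2, Delta 6, Epsilon 25.
Epsilon has quota 23.816 (lower 23, upper 24) but receives 25 — outside the quota interval.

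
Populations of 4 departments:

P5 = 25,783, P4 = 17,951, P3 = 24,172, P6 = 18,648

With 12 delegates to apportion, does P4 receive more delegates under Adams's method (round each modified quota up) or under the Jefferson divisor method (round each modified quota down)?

Adams

Adams: P5 3, P4 3, P3 3, P6 3.
Jefferson: P5 4, P4 2, P3 3, P6 3.
P4 gets 3 under Adams and 2 under Jefferson.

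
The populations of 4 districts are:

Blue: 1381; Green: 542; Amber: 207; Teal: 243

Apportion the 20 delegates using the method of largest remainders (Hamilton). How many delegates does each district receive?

Blue 12, Green 4, Amber 2, Teal 2

The standard divisor is 2373/20 ≈ 118.65.
Standard quotas: Blue 11.639, Green 4.568, Amber 1.745, Teal 2.048.
Lower quotas: Blue 11, Green 4, Amber 1, Teal 2 (sum 18, leaving 2 seats).
Remainders in descending order: Amber 0.745, Blue 0.639, Green 0.568, Teal 0.048.
Largest remainders: Amber, Blue receive the extra seats.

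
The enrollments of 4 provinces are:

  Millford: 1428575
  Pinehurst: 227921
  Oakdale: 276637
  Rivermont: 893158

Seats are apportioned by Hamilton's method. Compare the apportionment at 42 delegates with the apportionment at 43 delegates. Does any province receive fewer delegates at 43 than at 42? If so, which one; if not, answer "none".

At 42 seats: Millford 21, Pinehurst 4, Oakdale 4, Rivermont 13.
At 43 seats: Millford 22, Pinehurst 3, Oakdale 4, Rivermont 14.
Pinehurst drops from 4 to 3.

Pinehurst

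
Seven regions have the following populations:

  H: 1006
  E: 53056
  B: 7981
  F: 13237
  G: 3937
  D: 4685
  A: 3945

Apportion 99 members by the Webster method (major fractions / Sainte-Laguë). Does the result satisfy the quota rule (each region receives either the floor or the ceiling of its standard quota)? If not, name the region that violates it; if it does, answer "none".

Standard quotas: H 1.134, E 59.792, B 8.994, F 14.918, G 4.437, D 5.280, A 4.446.
Webster allocation: H 1, E 61, B 9, F 15, G 4, D 5, A 4.
E has quota 59.792 (lower 59, upper 60) but receives 61 — outside the quota interval.

E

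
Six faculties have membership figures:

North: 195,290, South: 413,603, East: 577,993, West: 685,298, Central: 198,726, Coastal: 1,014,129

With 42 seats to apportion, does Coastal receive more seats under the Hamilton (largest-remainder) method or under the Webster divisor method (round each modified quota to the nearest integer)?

Hamilton

Hamilton: North 3, South 5, East 8, West 9, Central 3, Coastal 14.
Webster: North 3, South 6, East 8, West 9, Central 3, Coastal 13.
Coastal gets 14 under Hamilton and 13 under Webster.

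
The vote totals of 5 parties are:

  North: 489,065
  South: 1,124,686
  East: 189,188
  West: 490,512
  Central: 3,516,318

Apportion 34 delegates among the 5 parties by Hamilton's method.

North=3, South=7, East=1, West=3, Central=20

Total 5809769; standard divisor 5809769/34 ≈ 170875.559.
Standard quotas: North 2.8621, South 6.5819, East 1.1072, West 2.8706, Central 20.5782.
Lower quotas: North 2, South 6, East 1, West 2, Central 20 (sum 31, leaving 3 seats).
Remainders in descending order: West 0.8706, North 0.8621, South 0.5819, Central 0.5782, East 0.1072.
The surplus seats go to West, North, South.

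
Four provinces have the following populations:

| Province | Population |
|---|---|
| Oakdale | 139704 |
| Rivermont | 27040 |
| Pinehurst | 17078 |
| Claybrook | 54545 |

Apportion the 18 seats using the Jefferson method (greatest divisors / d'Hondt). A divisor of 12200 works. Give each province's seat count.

With modified divisor 12200: modified quotas Oakdale 11.451, Rivermont 2.216, Pinehurst 1.400, Claybrook 4.471.
Rounding down: Oakdale 11, Rivermont 2, Pinehurst 1, Claybrook 4 (total 18).

Oakdale: 11; Rivermont: 2; Pinehurst: 1; Claybrook: 4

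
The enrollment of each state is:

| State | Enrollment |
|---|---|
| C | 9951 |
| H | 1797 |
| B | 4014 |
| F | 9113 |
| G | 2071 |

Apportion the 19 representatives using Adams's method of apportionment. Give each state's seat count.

C=6; H=2; B=3; F=6; G=2

Standard divisor 26946/19 ≈ 1418.211; standard quotas: C 7.017, H 1.267, B 2.830, F 6.426, G 1.460.
Rounding up gives 8, 2, 3, 7, 2 = 22 seats, so the divisor must be adjusted.
With modified divisor 1700: modified quotas C 5.854, H 1.057, B 2.361, F 5.361, G 1.218.
Rounding up: C 6, H 2, B 3, F 6, G 2 (total 19).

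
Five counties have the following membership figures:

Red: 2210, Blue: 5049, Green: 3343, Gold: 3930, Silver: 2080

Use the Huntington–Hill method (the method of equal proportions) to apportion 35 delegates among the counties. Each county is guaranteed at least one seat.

Red=5, Blue=11, Green=7, Gold=8, Silver=4

With divisor 473: modified quotas Red 4.672, Blue 10.674, Green 7.068, Gold 8.309, Silver 4.397.
Geometric-mean thresholds: Red √(4·5)=4.472, Blue √(10·11)=10.488, Green √(7·8)=7.483, Gold √(8·9)=8.485, Silver √(4·5)=4.472.
Each quota rounded against its threshold gives Red 5, Blue 11, Green 7, Gold 8, Silver 4 (total 35).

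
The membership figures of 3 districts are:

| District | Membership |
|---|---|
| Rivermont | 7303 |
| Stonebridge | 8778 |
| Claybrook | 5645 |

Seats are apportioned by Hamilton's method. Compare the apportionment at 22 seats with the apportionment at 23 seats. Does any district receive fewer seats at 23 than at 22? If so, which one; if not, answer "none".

none

At 22 seats: Rivermont 7, Stonebridge 9, Claybrook 6.
At 23 seats: Rivermont 8, Stonebridge 9, Claybrook 6.
No district's allocation decreased.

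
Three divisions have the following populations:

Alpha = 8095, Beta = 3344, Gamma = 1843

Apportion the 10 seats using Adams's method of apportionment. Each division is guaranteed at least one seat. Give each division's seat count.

Alpha=5, Beta=3, Gamma=2

Standard divisor 13282/10 ≈ 1328.2; standard quotas: Alpha 6.095, Beta 2.518, Gamma 1.388.
Rounding up gives 7, 3, 2 = 12 seats, so the divisor must be adjusted.
With modified divisor 1650: modified quotas Alpha 4.906, Beta 2.027, Gamma 1.117.
Rounding up: Alpha 5, Beta 3, Gamma 2 (total 10).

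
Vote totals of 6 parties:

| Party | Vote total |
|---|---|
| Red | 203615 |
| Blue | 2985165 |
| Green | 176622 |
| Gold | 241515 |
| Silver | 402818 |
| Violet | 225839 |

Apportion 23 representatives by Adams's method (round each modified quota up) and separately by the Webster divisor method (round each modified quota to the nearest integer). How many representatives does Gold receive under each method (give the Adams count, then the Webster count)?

Adams: Red 1, Blue 15, Green 1, Gold 2, Silver 2, Violet 2.
Webster: Red 1, Blue 17, Green 1, Gold 1, Silver 2, Violet 1.
Gold gets 2 under Adams and 1 under Webster.

2 and 1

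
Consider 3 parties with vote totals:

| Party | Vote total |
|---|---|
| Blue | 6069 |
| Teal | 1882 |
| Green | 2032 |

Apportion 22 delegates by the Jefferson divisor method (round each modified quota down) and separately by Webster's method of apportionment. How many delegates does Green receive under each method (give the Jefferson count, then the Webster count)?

4 and 5

Jefferson: Blue 14, Teal 4, Green 4.
Webster: Blue 13, Teal 4, Green 5.
Green gets 4 under Jefferson and 5 under Webster.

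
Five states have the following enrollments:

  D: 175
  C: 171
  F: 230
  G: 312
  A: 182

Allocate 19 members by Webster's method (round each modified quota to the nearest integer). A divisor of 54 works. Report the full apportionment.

D 3, C 3, F 4, G 6, A 3

With modified divisor 54: modified quotas D 3.241, C 3.167, F 4.259, G 5.778, A 3.370.
Rounding to the nearest integer: D 3, C 3, F 4, G 6, A 3 (total 19).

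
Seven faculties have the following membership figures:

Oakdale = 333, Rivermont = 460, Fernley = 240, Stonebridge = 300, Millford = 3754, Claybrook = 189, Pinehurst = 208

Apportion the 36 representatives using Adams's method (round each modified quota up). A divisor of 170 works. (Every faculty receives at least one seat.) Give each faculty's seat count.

With modified divisor 170: modified quotas Oakdale 1.959, Rivermont 2.706, Fernley 1.412, Stonebridge 1.765, Millford 22.082, Claybrook 1.112, Pinehurst 1.224.
Rounding up: Oakdale 2, Rivermont 3, Fernley 2, Stonebridge 2, Millford 23, Claybrook 2, Pinehurst 2 (total 36).

Oakdale=2; Rivermont=3; Fernley=2; Stonebridge=2; Millford=23; Claybrook=2; Pinehurst=2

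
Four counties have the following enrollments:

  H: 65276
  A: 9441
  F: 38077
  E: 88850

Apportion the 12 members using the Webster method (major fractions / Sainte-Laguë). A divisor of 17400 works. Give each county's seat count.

H 4, A 1, F 2, E 5

With modified divisor 17400: modified quotas H 3.751, A 0.543, F 2.188, E 5.106.
Rounding to the nearest integer: H 4, A 1, F 2, E 5 (total 12).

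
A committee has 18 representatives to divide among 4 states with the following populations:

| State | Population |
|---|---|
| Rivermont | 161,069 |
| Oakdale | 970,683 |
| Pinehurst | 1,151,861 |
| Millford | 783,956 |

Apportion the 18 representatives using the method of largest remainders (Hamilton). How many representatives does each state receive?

Rivermont=1, Oakdale=6, Pinehurst=7, Millford=4

Total 3067569; standard divisor 3067569/18 ≈ 170420.5.
Standard quotas: Rivermont 0.9451, Oakdale 5.6958, Pinehurst 6.7589, Millford 4.6001.
Lower quotas: Rivermont 0, Oakdale 5, Pinehurst 6, Millford 4 (sum 15, leaving 3 seats).
Remainders in descending order: Rivermont 0.9451, Pinehurst 0.7589, Oakdale 0.6958, Millford 0.6001.
Largest remainders: Rivermont, Pinehurst, Oakdale receive the extra seats.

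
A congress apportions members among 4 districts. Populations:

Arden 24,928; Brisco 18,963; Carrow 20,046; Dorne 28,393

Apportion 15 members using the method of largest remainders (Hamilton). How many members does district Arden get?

4

The standard divisor is 92330/15 ≈ 6155.333.
Standard quotas: Arden 4.0498, Brisco 3.0807, Carrow 3.2567, Dorne 4.6127.
Lower quotas: Arden 4, Brisco 3, Carrow 3, Dorne 4 (sum 14, leaving 1 seat).
Remainders in descending order: Dorne 0.6127, Carrow 0.2567, Brisco 0.0807, Arden 0.0498.
Largest remainder: Dorne receives the extra seat.
Arden receives 4.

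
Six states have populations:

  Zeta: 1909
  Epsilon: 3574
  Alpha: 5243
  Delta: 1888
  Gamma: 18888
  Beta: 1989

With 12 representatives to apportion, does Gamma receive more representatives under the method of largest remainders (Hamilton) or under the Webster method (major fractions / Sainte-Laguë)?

Hamilton

Hamilton: Zeta 1, Epsilon 1, Alpha 2, Delta 0, Gamma 7, Beta 1.
Webster: Zeta 1, Epsilon 1, Alpha 2, Delta 1, Gamma 6, Beta 1.
Gamma gets 7 under Hamilton and 6 under Webster.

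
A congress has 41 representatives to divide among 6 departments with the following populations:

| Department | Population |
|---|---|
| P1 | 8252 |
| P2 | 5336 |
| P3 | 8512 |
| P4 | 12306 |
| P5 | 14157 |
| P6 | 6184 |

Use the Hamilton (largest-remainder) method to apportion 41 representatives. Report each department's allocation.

P1=6, P2=4, P3=6, P4=9, P5=11, P6=5

The standard divisor is 54747/41 ≈ 1335.293.
Standard quotas: P1 6.1799, P2 3.9961, P3 6.3746, P4 9.2160, P5 10.6022, P6 4.6312.
Lower quotas: P1 6, P2 3, P3 6, P4 9, P5 10, P6 4 (sum 38, leaving 3 seats).
Remainders in descending order: P2 0.9961, P6 0.6312, P5 0.6022, P3 0.3746, P4 0.2160, P1 0.1799.
Largest remainders: P2, P6, P5 receive the extra seats.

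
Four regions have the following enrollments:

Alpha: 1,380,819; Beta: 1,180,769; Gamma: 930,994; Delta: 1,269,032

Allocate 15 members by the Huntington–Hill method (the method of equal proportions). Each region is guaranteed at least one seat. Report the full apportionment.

Alpha=4; Beta=4; Gamma=3; Delta=4

With divisor 324810: modified quotas Alpha 4.251, Beta 3.635, Gamma 2.866, Delta 3.907.
Geometric-mean thresholds: Alpha √(4·5)=4.472, Beta √(3·4)=3.464, Gamma √(2·3)=2.449, Delta √(3·4)=3.464.
Each quota rounded against its threshold gives Alpha 4, Beta 4, Gamma 3, Delta 4 (total 15).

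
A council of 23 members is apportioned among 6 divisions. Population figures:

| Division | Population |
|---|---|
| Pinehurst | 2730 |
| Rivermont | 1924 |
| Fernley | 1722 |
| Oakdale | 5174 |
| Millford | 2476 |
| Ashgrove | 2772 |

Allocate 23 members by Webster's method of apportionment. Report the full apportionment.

Standard divisor 16798/23 ≈ 730.348; standard quotas: Pinehurst 3.738, Rivermont 2.634, Fernley 2.358, Oakdale 7.084, Millford 3.390, Ashgrove 3.795.
Rounding to the nearest integer gives Pinehurst 4, Rivermont 3, Fernley 2, Oakdale 7, Millford 3, Ashgrove 4 — total 23, matching the house size, so no adjustment is needed.

Pinehurst: 4, Rivermont: 3, Fernley: 2, Oakdale: 7, Millford: 3, Ashgrove: 4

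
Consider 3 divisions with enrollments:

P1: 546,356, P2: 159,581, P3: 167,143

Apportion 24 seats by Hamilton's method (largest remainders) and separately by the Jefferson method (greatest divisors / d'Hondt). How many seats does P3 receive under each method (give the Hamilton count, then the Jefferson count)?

5 and 4

Hamilton: P1 15, P2 4, P3 5.
Jefferson: P1 16, P2 4, P3 4.
P3 gets 5 under Hamilton and 4 under Jefferson.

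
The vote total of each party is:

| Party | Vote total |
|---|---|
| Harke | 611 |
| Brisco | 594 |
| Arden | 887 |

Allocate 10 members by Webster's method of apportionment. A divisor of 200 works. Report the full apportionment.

With modified divisor 200: modified quotas Harke 3.055, Brisco 2.970, Arden 4.435.
Rounding to the nearest integer: Harke 3, Brisco 3, Arden 4 (total 10).

Harke 3; Brisco 3; Arden 4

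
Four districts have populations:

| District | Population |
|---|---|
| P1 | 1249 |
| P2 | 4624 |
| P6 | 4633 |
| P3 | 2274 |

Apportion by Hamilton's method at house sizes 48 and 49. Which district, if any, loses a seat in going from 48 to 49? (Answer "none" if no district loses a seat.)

At 48 seats: P1 5, P2 17, P6 17, P3 9.
At 49 seats: P1 5, P2 18, P6 18, P3 8.
P3 drops from 9 to 8.

P3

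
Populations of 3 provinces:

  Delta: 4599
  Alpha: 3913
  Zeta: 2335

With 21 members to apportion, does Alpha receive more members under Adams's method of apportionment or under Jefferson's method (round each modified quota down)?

Jefferson

Adams: Delta 9, Alpha 7, Zeta 5.
Jefferson: Delta 9, Alpha 8, Zeta 4.
Alpha gets 7 under Adams and 8 under Jefferson.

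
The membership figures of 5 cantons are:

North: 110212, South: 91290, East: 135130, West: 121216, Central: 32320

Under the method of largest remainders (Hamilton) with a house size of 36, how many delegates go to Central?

The standard divisor is 490168/36 ≈ 13615.778.
Standard quotas: North 8.0944, South 6.7047, East 9.9245, West 8.9026, Central 2.3737.
Lower quotas: North 8, South 6, East 9, West 8, Central 2 (sum 33, leaving 3 seats).
Remainders in descending order: East 0.9245, West 0.9026, South 0.7047, Central 0.3737, North 0.0944.
Largest remainders: East, West, South receive the extra seats.
Central receives 2.

2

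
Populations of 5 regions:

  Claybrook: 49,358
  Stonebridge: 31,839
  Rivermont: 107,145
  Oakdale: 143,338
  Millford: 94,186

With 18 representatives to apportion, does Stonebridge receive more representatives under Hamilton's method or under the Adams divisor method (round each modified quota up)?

Hamilton: Claybrook 2, Stonebridge 1, Rivermont 5, Oakdale 6, Millford 4.
Adams: Claybrook 2, Stonebridge 2, Rivermont 4, Oakdale 6, Millford 4.
Stonebridge gets 1 under Hamilton and 2 under Adams.

Adams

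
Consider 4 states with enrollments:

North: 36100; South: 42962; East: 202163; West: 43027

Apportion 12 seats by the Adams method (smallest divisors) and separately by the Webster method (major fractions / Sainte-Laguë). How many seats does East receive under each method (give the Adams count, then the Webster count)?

6 and 7

Adams: North 2, South 2, East 6, West 2.
Webster: North 1, South 2, East 7, West 2.
East gets 6 under Adams and 7 under Webster.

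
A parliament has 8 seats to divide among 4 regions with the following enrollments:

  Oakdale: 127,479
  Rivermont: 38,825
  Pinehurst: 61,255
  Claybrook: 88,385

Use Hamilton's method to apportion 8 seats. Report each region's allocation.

Total 315944; standard divisor 315944/8 = 39493.
Standard quotas: Oakdale 3.2279, Rivermont 0.9831, Pinehurst 1.5510, Claybrook 2.2380.
Lower quotas: Oakdale 3, Rivermont 0, Pinehurst 1, Claybrook 2 (sum 6, leaving 2 seats).
Remainders in descending order: Rivermont 0.9831, Pinehurst 0.5510, Claybrook 0.2380, Oakdale 0.2279.
The surplus seats go to Rivermont, Pinehurst.

Oakdale=3; Rivermont=1; Pinehurst=2; Claybrook=2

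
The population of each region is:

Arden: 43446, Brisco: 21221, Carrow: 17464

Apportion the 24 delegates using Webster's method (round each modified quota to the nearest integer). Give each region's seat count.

Standard divisor 82131/24 ≈ 3422.125; standard quotas: Arden 12.696, Brisco 6.201, Carrow 5.103.
Rounding to the nearest integer gives Arden 13, Brisco 6, Carrow 5 — total 24, matching the house size, so no adjustment is needed.

Arden 13; Brisco 6; Carrow 5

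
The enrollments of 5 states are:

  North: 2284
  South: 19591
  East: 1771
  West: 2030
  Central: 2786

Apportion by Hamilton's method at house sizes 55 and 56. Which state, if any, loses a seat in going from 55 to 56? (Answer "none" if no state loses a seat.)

East

At 55 seats: North 4, South 38, East 4, West 4, Central 5.
At 56 seats: North 5, South 39, East 3, West 4, Central 5.
East drops from 4 to 3.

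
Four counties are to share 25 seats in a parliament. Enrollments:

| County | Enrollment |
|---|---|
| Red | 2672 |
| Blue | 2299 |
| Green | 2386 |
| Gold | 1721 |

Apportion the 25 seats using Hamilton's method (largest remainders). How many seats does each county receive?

The standard divisor is 9078/25 ≈ 363.12.
Standard quotas: Red 7.358, Blue 6.331, Green 6.571, Gold 4.739.
Lower quotas: Red 7, Blue 6, Green 6, Gold 4 (sum 23, leaving 2 seats).
Remainders in descending order: Gold 0.739, Green 0.571, Red 0.358, Blue 0.331.
The surplus seats go to Gold, Green.

Red 7, Blue 6, Green 7, Gold 5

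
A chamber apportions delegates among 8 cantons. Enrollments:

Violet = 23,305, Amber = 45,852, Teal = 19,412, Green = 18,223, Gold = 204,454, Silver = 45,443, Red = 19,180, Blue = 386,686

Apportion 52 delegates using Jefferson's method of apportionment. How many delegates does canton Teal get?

1

Standard divisor 762555/52 ≈ 14664.519; standard quotas: Violet 1.589, Amber 3.127, Teal 1.324, Green 1.243, Gold 13.942, Silver 3.099, Red 1.308, Blue 26.369.
Rounding down gives 1, 3, 1, 1, 13, 3, 1, 26 = 49 seats, so the divisor must be adjusted.
With modified divisor 13700: modified quotas Violet 1.701, Amber 3.347, Teal 1.417, Green 1.330, Gold 14.924, Silver 3.317, Red 1.400, Blue 28.225.
Rounding down: Violet 1, Amber 3, Teal 1, Green 1, Gold 14, Silver 3, Red 1, Blue 28 (total 52).
Teal receives 1.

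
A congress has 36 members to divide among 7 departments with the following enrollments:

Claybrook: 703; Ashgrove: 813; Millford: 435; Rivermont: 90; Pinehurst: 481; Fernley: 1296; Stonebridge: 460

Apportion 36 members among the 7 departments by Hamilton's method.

Claybrook 6; Ashgrove 7; Millford 3; Rivermont 1; Pinehurst 4; Fernley 11; Stonebridge 4

Standard divisor: 4278 ÷ 36 ≈ 118.833.
Standard quotas: Claybrook 5.916, Ashgrove 6.842, Millford 3.661, Rivermont 0.757, Pinehurst 4.048, Fernley 10.906, Stonebridge 3.871.
Lower quotas: Claybrook 5, Ashgrove 6, Millford 3, Rivermont 0, Pinehurst 4, Fernley 10, Stonebridge 3 (sum 31, leaving 5 seats).
Remainders in descending order: Claybrook 0.916, Fernley 0.906, Stonebridge 0.871, Ashgrove 0.842, Rivermont 0.757, Millford 0.661, Pinehurst 0.048.
Largest remainders: Claybrook, Fernley, Stonebridge, Ashgrove, Rivermont receive the extra seats.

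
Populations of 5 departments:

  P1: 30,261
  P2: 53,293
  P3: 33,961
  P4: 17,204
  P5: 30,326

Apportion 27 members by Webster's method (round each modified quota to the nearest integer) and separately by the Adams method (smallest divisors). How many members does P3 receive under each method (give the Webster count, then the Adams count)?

5 and 6

Webster: P1 5, P2 9, P3 5, P4 3, P5 5.
Adams: P1 5, P2 8, P3 6, P4 3, P5 5.
P3 gets 5 under Webster and 6 under Adams.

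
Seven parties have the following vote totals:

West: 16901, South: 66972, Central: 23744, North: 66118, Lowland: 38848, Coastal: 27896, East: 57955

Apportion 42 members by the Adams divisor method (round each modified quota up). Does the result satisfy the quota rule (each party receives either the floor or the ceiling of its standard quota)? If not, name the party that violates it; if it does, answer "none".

Standard quotas: West 2.379, South 9.425, Central 3.342, North 9.305, Lowland 5.467, Coastal 3.926, East 8.156.
Adams allocation: West 3, South 9, Central 4, North 9, Lowland 5, Coastal 4, East 8.
Every allocation lies between the lower and upper quota.

none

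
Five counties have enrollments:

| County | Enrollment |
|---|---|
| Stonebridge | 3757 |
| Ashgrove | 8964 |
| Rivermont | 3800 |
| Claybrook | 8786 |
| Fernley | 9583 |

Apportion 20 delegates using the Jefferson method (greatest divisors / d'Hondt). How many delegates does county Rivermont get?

2

Standard divisor 34890/20 ≈ 1744.5; standard quotas: Stonebridge 2.154, Ashgrove 5.138, Rivermont 2.178, Claybrook 5.036, Fernley 5.493.
Rounding down gives 2, 5, 2, 5, 5 = 19 seats, so the divisor must be adjusted.
With modified divisor 1500: modified quotas Stonebridge 2.505, Ashgrove 5.976, Rivermont 2.533, Claybrook 5.857, Fernley 6.389.
Rounding down: Stonebridge 2, Ashgrove 5, Rivermont 2, Claybrook 5, Fernley 6 (total 20).
Rivermont receives 2.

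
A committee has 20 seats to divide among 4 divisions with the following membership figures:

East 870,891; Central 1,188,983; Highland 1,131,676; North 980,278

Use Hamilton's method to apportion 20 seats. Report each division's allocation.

The standard divisor is 4171828/20 ≈ 208591.4.
Standard quotas: East 4.1751, Central 5.7001, Highland 5.4253, North 4.6995.
Lower quotas: East 4, Central 5, Highland 5, North 4 (sum 18, leaving 2 seats).
Remainders in descending order: Central 0.7001, North 0.6995, Highland 0.4253, East 0.1751.
Largest remainders: Central, North receive the extra seats.

East: 4, Central: 6, Highland: 5, North: 5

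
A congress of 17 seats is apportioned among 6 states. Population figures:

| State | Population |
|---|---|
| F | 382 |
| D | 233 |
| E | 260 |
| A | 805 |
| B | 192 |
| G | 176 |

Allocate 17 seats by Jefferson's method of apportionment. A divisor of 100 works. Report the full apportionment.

F 3, D 2, E 2, A 8, B 1, G 1

With modified divisor 100: modified quotas F 3.820, D 2.330, E 2.600, A 8.050, B 1.920, G 1.760.
Rounding down: F 3, D 2, E 2, A 8, B 1, G 1 (total 17).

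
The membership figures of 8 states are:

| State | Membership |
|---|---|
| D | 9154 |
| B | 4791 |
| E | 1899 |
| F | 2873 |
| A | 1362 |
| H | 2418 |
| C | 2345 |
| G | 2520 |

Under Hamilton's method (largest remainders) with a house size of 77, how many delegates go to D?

The standard divisor is 27362/77 ≈ 355.351.
Standard quotas: D 25.7605, B 13.4825, E 5.3440, F 8.0850, A 3.8328, H 6.8045, C 6.5991, G 7.0916.
Lower quotas: D 25, B 13, E 5, F 8, A 3, H 6, C 6, G 7 (sum 73, leaving 4 seats).
Remainders in descending order: A 0.8328, H 0.8045, D 0.7605, C 0.5991, B 0.4825, E 0.3440, G 0.0916, F 0.0850.
Largest remainders: A, H, D, C receive the extra seats.
D receives 26.

26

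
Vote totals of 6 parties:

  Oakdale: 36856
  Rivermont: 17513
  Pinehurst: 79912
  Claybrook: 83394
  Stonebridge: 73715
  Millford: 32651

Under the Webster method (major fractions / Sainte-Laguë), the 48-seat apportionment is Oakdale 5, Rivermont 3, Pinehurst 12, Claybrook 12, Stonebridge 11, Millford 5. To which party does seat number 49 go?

Oakdale

Priority for the next seat is population ÷ (current seats + 0.5).
Priorities: Oakdale 6701.091, Rivermont 5003.714, Pinehurst 6392.960, Claybrook 6671.520, Stonebridge 6410.000, Millford 5936.545.
Highest priority: Oakdale.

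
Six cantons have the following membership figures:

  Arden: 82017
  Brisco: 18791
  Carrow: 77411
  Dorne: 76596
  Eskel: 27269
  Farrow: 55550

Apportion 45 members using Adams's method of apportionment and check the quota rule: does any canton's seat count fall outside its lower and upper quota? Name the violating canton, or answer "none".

Standard quotas: Arden 10.931, Brisco 2.504, Carrow 10.317, Dorne 10.209, Eskel 3.634, Farrow 7.404.
Adams allocation: Arden 11, Brisco 3, Carrow 10, Dorne 10, Eskel 4, Farrow 7.
Every allocation lies between the lower and upper quota.

none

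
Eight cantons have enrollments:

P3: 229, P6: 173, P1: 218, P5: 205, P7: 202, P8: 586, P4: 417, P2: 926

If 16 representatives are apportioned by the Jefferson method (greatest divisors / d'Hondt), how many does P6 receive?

1

Standard divisor 2956/16 ≈ 184.75; standard quotas: P3 1.240, P6 0.936, P1 1.180, P5 1.110, P7 1.093, P8 3.172, P4 2.257, P2 5.012.
Rounding down gives 1, 0, 1, 1, 1, 3, 2, 5 = 14 seats, so the divisor must be adjusted.
With modified divisor 150: modified quotas P3 1.527, P6 1.153, P1 1.453, P5 1.367, P7 1.347, P8 3.907, P4 2.780, P2 6.173.
Rounding down: P3 1, P6 1, P1 1, P5 1, P7 1, P8 3, P4 2, P2 6 (total 16).
P6 receives 1.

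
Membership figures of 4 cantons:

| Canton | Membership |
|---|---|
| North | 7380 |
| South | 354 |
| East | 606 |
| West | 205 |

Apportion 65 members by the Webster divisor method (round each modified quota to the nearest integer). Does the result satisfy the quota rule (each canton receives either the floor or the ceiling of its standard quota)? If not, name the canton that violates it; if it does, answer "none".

North

Standard quotas: North 56.138, South 2.693, East 4.610, West 1.559.
Webster allocation: North 55, South 3, East 5, West 2.
North has quota 56.138 (lower 56, upper 57) but receives 55 — outside the quota interval.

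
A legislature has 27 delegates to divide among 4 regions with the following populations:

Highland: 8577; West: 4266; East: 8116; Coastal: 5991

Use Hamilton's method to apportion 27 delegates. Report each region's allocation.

The standard divisor is 26950/27 ≈ 998.148.
Standard quotas: Highland 8.5929, West 4.2739, East 8.1311, Coastal 6.0021.
Lower quotas: Highland 8, West 4, East 8, Coastal 6 (sum 26, leaving 1 seat).
Remainders in descending order: Highland 0.5929, West 0.2739, East 0.1311, Coastal 0.0021.
Largest remainder: Highland receives the extra seat.

Highland=9, West=4, East=8, Coastal=6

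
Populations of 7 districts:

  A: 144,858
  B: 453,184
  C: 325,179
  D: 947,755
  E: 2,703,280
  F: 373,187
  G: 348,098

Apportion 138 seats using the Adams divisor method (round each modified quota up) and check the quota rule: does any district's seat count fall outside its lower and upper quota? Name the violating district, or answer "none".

Standard quotas: A 3.775, B 11.810, C 8.474, D 24.698, E 70.447, F 9.725, G 9.071.
Adams allocation: A 4, B 12, C 9, D 25, E 69, F 10, G 9.
E has quota 70.447 (lower 70, upper 71) but receives 69 — outside the quota interval.

E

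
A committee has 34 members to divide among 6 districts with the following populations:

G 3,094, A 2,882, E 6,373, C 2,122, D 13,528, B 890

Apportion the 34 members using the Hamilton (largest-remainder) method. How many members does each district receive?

G 4, A 3, E 8, C 2, D 16, B 1

Standard divisor: 28889 ÷ 34 ≈ 849.676.
Standard quotas: G 3.6414, A 3.3919, E 7.5005, C 2.4974, D 15.9214, B 1.0475.
Lower quotas: G 3, A 3, E 7, C 2, D 15, B 1 (sum 31, leaving 3 seats).
Remainders in descending order: D 0.9214, G 0.6414, E 0.5005, C 0.4974, A 0.3919, B 0.0475.
Largest remainders: D, G, E receive the extra seats.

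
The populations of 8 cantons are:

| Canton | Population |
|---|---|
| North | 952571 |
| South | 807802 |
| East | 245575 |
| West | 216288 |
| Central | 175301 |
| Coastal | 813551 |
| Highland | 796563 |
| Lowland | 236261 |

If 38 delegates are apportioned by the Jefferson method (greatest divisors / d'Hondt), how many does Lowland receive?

Standard divisor 4243912/38 ≈ 111681.895; standard quotas: North 8.529, South 7.233, East 2.199, West 1.937, Central 1.570, Coastal 7.285, Highland 7.132, Lowland 2.115.
Rounding down gives 8, 7, 2, 1, 1, 7, 7, 2 = 35 seats, so the divisor must be adjusted.
With modified divisor 101300: modified quotas North 9.403, South 7.974, East 2.424, West 2.135, Central 1.731, Coastal 8.031, Highland 7.863, Lowland 2.332.
Rounding down: North 9, South 7, East 2, West 2, Central 1, Coastal 8, Highland 7, Lowland 2 (total 38).
Lowland receives 2.

2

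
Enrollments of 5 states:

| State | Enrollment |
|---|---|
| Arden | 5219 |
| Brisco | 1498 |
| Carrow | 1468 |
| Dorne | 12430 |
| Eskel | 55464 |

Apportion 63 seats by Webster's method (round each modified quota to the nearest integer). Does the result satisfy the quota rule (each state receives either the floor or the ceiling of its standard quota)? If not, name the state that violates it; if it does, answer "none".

Standard quotas: Arden 4.322, Brisco 1.240, Carrow 1.216, Dorne 10.293, Eskel 45.929.
Webster allocation: Arden 4, Brisco 1, Carrow 1, Dorne 10, Eskel 47.
Eskel has quota 45.929 (lower 45, upper 46) but receives 47 — outside the quota interval.

Eskel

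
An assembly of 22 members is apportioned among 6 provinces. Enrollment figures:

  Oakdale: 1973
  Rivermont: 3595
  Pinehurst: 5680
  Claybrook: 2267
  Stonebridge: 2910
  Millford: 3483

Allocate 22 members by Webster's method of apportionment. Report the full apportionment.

Oakdale: 2, Rivermont: 4, Pinehurst: 6, Claybrook: 3, Stonebridge: 3, Millford: 4

Standard divisor 19908/22 ≈ 904.909; standard quotas: Oakdale 2.180, Rivermont 3.973, Pinehurst 6.277, Claybrook 2.505, Stonebridge 3.216, Millford 3.849.
Rounding to the nearest integer gives Oakdale 2, Rivermont 4, Pinehurst 6, Claybrook 3, Stonebridge 3, Millford 4 — total 22, matching the house size, so no adjustment is needed.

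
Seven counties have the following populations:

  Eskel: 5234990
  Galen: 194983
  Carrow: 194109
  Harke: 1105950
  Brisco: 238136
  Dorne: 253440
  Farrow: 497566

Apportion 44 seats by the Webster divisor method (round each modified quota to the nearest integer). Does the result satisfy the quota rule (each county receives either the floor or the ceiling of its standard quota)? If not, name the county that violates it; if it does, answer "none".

Eskel

Standard quotas: Eskel 29.840, Galen 1.111, Carrow 1.106, Harke 6.304, Brisco 1.357, Dorne 1.445, Farrow 2.836.
Webster allocation: Eskel 31, Galen 1, Carrow 1, Harke 6, Brisco 1, Dorne 1, Farrow 3.
Eskel has quota 29.840 (lower 29, upper 30) but receives 31 — outside the quota interval.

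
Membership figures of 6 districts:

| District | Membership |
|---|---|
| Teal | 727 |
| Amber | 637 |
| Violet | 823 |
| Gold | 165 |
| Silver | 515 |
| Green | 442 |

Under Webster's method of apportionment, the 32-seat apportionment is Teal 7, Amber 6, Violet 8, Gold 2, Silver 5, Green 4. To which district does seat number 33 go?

Green

Priority for the next seat is population ÷ (current seats + 0.5).
Priorities: Teal 96.933, Amber 98.000, Violet 96.824, Gold 66.000, Silver 93.636, Green 98.222.
Highest priority: Green.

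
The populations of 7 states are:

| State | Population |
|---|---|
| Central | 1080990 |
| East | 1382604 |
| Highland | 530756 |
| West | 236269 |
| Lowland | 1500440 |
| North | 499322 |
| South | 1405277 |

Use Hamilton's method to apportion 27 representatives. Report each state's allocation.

Total 6635658; standard divisor 6635658/27 ≈ 245765.111.
Standard quotas: Central 4.3985, East 5.6257, Highland 2.1596, West 0.9614, Lowland 6.1052, North 2.0317, South 5.7180.
Lower quotas: Central 4, East 5, Highland 2, West 0, Lowland 6, North 2, South 5 (sum 24, leaving 3 seats).
Remainders in descending order: West 0.9614, South 0.7180, East 0.6257, Central 0.3985, Highland 0.1596, Lowland 0.1052, North 0.0317.
Largest remainders: West, South, East receive the extra seats.

Central 4, East 6, Highland 2, West 1, Lowland 6, North 2, South 6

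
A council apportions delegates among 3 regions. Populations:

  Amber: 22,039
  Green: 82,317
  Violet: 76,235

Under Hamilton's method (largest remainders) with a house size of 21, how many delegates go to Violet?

9

The standard divisor is 180591/21 ≈ 8599.571.
Standard quotas: Amber 2.5628, Green 9.5722, Violet 8.8650.
Lower quotas: Amber 2, Green 9, Violet 8 (sum 19, leaving 2 seats).
Remainders in descending order: Violet 0.8650, Green 0.5722, Amber 0.5628.
The surplus seats go to Violet, Green.
Violet receives 9.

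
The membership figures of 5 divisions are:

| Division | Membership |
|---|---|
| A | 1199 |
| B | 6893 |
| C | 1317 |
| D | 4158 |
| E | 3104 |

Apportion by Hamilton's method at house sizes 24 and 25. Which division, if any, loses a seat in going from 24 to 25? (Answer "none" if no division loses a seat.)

none

At 24 seats: A 2, B 10, C 2, D 6, E 4.
At 25 seats: A 2, B 10, C 2, D 6, E 5.
No division's allocation decreased.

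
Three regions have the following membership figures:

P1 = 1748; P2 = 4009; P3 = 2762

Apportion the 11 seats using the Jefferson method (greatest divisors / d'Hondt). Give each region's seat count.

Standard divisor 8519/11 ≈ 774.455; standard quotas: P1 2.257, P2 5.177, P3 3.566.
Rounding down gives 2, 5, 3 = 10 seats, so the divisor must be adjusted.
With modified divisor 680: modified quotas P1 2.571, P2 5.896, P3 4.062.
Rounding down: P1 2, P2 5, P3 4 (total 11).

P1 2, P2 5, P3 4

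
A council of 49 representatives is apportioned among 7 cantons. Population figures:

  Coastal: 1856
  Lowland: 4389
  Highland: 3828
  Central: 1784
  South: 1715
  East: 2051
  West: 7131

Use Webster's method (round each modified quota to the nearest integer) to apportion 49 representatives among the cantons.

Coastal: 4, Lowland: 10, Highland: 8, Central: 4, South: 4, East: 4, West: 15

Standard divisor 22754/49 ≈ 464.367; standard quotas: Coastal 3.997, Lowland 9.452, Highland 8.243, Central 3.842, South 3.693, East 4.417, West 15.356.
Rounding to the nearest integer gives 4, 9, 8, 4, 4, 4, 15 = 48 seats, so the divisor must be adjusted.
With modified divisor 461: modified quotas Coastal 4.026, Lowland 9.521, Highland 8.304, Central 3.870, South 3.720, East 4.449, West 15.469.
Rounding to the nearest integer: Coastal 4, Lowland 10, Highland 8, Central 4, South 4, East 4, West 15 (total 49).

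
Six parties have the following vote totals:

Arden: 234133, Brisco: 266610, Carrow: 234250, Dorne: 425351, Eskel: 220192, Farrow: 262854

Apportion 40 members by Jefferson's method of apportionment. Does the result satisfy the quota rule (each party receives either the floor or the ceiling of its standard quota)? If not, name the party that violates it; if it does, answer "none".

none

Standard quotas: Arden 5.699, Brisco 6.489, Carrow 5.702, Dorne 10.353, Eskel 5.359, Farrow 6.398.
Jefferson allocation: Arden 6, Brisco 6, Carrow 6, Dorne 11, Eskel 5, Farrow 6.
Every allocation lies between the lower and upper quota.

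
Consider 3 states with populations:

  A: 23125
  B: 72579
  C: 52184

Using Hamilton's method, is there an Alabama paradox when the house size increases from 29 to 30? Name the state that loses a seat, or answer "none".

At 29 seats: A 5, B 14, C 10.
At 30 seats: A 5, B 15, C 10.
No state's allocation decreased.

none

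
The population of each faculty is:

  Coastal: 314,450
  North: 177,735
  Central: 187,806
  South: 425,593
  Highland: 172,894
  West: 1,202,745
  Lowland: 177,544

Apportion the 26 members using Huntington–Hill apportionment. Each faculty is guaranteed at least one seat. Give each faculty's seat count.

Coastal 3, North 2, Central 2, South 4, Highland 2, West 11, Lowland 2

With divisor 109681: modified quotas Coastal 2.867, North 1.620, Central 1.712, South 3.880, Highland 1.576, West 10.966, Lowland 1.619.
Geometric-mean thresholds: Coastal √(2·3)=2.449, North √(1·2)=1.414, Central √(1·2)=1.414, South √(3·4)=3.464, Highland √(1·2)=1.414, West √(10·11)=10.488, Lowland √(1·2)=1.414.
Each quota rounded against its threshold gives Coastal 3, North 2, Central 2, South 4, Highland 2, West 11, Lowland 2 (total 26).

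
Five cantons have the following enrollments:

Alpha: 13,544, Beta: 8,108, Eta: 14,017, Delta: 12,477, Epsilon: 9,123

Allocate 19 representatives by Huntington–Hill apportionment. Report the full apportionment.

With divisor 3081: modified quotas Alpha 4.396, Beta 2.632, Eta 4.549, Delta 4.050, Epsilon 2.961.
Geometric-mean thresholds: Alpha √(4·5)=4.472, Beta √(2·3)=2.449, Eta √(4·5)=4.472, Delta √(4·5)=4.472, Epsilon √(2·3)=2.449.
Each quota rounded against its threshold gives Alpha 4, Beta 3, Eta 5, Delta 4, Epsilon 3 (total 19).

Alpha 4, Beta 3, Eta 5, Delta 4, Epsilon 3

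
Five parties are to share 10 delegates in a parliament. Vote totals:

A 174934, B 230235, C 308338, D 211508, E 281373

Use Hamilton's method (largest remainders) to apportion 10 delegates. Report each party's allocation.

The standard divisor is 1206388/10 ≈ 120638.8.
Standard quotas: A 1.4501, B 1.9085, C 2.5559, D 1.7532, E 2.3324.
Lower quotas: A 1, B 1, C 2, D 1, E 2 (sum 7, leaving 3 seats).
Remainders in descending order: B 0.9085, D 0.7532, C 0.5559, A 0.4501, E 0.3324.
The surplus seats go to B, D, C.

A 1, B 2, C 3, D 2, E 2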